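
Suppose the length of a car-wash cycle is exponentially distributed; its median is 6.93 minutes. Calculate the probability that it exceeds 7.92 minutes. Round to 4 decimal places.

0.4529

For an exponential, median = ln(2)/λ, so λ = ln 2 / 6.93 = 0.100021 per minute.
P(X > 7.92) = e^(−λ·7.92) = e^(−0.79217) ≈ 0.4529.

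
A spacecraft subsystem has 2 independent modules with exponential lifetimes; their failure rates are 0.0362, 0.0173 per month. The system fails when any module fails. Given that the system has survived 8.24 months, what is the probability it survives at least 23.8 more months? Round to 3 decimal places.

Time to first failure ~ Exp(Σλ) with Σλ = 0.0535.
By memorylessness, P(T > 8.24+23.8 | T > 8.24) = P(T > 23.8) = e^(−0.0535·23.8) ≈ 0.280.

0.280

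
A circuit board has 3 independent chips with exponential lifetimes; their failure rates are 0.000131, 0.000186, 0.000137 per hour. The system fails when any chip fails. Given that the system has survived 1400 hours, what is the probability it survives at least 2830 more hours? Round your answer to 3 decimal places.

0.277

Time to first failure ~ Exp(Σλ) with Σλ = 0.000454.
By memorylessness, P(T > 1400+2830 | T > 1400) = P(T > 2830) = e^(−0.000454·2830) ≈ 0.277.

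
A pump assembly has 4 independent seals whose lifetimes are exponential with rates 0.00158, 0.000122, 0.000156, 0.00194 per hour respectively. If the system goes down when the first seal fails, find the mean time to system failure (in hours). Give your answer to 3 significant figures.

The time to first failure is exponential with rate Σλ = 0.00158 + 0.000122 + 0.000156 + 0.00194 = 0.003798.
E[min] = 1/Σλ = 1/0.003798 = 263.296 hours.

263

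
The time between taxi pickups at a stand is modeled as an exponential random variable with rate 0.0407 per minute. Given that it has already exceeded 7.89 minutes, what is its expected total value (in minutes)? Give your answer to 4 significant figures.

32.46

By memorylessness, E[X | X > 7.89] = 7.89 + 1/λ = 7.89 + 24.57 = 32.46 minutes.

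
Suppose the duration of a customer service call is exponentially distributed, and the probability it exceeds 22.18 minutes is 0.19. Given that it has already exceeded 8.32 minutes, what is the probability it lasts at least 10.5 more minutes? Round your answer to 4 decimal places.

From e^(−λ·22.18) = 0.19, λ = −ln(0.19)/22.18 = 0.0748752.
Memoryless: P(X > 8.32+10.5 | X > 8.32) = P(X > 10.5) = e^(−0.0748752·10.5) ≈ 0.4556.

0.4556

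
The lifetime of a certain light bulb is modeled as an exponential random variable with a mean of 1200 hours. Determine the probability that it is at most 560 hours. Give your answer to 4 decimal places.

The rate is λ = 1/1200 = 0.000833333 per hour.
P(X ≤ 560) = 1 − e^(−λ·560) = 1 − e^(−0.46667) ≈ 0.3729.

0.3729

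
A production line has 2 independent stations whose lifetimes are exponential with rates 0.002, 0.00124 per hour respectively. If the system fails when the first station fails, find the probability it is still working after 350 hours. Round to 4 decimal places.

0.3217

The time to first failure is exponential with rate Σλ = 0.002 + 0.00124 = 0.00324.
P(min > 350) = e^(−0.00324·350) = e^(−1.134) ≈ 0.3217.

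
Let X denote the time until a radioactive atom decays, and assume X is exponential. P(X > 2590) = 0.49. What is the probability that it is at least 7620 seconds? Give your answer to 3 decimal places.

0.123

e^(−λ·2590) = 0.49 ⇒ λ = −ln(0.49)/2590 = 0.000275425.
P(X > 7620) = e^(−0.000275425·7620) = e^(−2.0987) ≈ 0.123.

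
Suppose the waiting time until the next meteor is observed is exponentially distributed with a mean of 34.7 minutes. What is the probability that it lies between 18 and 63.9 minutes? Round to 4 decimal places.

0.4367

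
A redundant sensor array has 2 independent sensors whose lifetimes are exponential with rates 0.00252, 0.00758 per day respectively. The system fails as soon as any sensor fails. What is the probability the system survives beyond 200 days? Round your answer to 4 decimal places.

0.1327

The time to first failure is exponential with rate Σλ = 0.00252 + 0.00758 = 0.0101.
P(min > 200) = e^(−0.0101·200) = e^(−2.02) ≈ 0.1327.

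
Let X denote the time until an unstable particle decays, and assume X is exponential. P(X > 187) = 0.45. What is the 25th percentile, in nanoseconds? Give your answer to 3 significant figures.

e^(−λ·187) = 0.45 ⇒ λ = −ln(0.45)/187 = 0.00427009.
25th percentile: 1 − e^(−λt) = 0.25, t = −ln(0.75)/λ = 67.3714 nanoseconds.

67.4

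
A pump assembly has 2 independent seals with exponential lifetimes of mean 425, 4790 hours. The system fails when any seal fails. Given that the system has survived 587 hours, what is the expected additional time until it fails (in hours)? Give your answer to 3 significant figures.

First-failure rate Σλ = 1/425 + 1/4790 = 0.00256171.
By memorylessness the expected residual is 1/Σλ = 390.364 hours, regardless of the 587 already elapsed.

390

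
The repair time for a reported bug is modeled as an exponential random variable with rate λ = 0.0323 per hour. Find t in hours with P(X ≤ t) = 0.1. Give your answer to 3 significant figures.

Set 1 − e^(−λt) = 0.1, so t = −ln(0.9)/λ = 0.10536/0.0323 ≈ 3.26194 hours.

3.26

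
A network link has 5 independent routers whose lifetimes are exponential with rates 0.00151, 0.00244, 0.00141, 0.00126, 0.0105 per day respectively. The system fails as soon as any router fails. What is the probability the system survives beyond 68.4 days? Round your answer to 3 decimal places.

The time to first failure is exponential with rate Σλ = 0.00151 + 0.00244 + 0.00141 + 0.00126 + 0.0105 = 0.01712.
P(min > 68.4) = e^(−0.01712·68.4) = e^(−1.171) ≈ 0.310.

0.310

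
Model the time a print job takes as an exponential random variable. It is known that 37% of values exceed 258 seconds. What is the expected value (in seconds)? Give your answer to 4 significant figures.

e^(−λ·258) = 0.37 ⇒ λ = −ln(0.37)/258 = 0.00385369.
Mean = 1/λ = 259.491 seconds.

259.5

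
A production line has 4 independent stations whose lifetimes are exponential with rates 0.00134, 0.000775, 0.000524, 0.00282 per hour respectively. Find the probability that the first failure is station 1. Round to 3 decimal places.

The time to first failure is exponential with rate Σλ = 0.00134 + 0.000775 + 0.000524 + 0.00282 = 0.005459.
P(station 1 first) = λ_1/Σλ = 0.00134/0.005459 ≈ 0.245.

0.245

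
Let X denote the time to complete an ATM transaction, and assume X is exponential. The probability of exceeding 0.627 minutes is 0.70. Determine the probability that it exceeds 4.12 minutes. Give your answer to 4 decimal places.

e^(−λ·0.627) = 0.70 ⇒ λ = −ln(0.70)/0.627 = 0.56886.
P(X > 4.12) = e^(−0.56886·4.12) = e^(−2.3437) ≈ 0.0960.

0.0960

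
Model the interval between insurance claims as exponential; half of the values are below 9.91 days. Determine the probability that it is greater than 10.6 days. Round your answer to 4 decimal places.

0.4764

For an exponential, median = ln(2)/λ, so λ = ln 2 / 9.91 = 0.0699442 per day.
P(X > 10.6) = e^(−λ·10.6) = e^(−0.74141) ≈ 0.4764.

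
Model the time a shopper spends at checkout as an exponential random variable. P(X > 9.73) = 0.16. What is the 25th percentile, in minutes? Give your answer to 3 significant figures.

1.53

e^(−λ·9.73) = 0.16 ⇒ λ = −ln(0.16)/9.73 = 0.188343.
25th percentile: 1 − e^(−λt) = 0.25, t = −ln(0.75)/λ = 1.52743 minutes.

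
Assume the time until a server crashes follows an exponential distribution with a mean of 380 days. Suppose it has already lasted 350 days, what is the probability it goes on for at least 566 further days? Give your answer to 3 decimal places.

0.225

The rate is λ = 1/380 = 0.00263158 per day.
The exponential is memoryless, so the remaining time is again Exp(λ): the condition X > 350 is irrelevant.
P(X > 566) = e^(−1.4895) ≈ 0.225.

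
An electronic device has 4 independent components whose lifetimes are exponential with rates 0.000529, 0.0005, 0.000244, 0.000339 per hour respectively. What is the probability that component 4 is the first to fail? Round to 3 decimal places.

The time to first failure is exponential with rate Σλ = 0.000529 + 0.0005 + 0.000244 + 0.000339 = 0.001612.
P(component 4 first) = λ_4/Σλ = 0.000339/0.001612 ≈ 0.210.

0.210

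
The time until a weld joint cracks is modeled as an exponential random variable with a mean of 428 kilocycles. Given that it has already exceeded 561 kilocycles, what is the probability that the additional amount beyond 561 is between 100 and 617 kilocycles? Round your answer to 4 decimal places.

The rate is λ = 1/428 = 0.00233645 per kilocycle.
Memoryless: the residual past 561 is again Exp(λ).
P(100 < residual < 617) = e^(−λ·100) − e^(−λ·617) = 0.79164 − 0.23655 ≈ 0.5551.

0.5551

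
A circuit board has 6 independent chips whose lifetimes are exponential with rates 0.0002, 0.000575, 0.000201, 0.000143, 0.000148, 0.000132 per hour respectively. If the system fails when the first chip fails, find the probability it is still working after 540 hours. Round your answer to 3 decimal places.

0.470

The time to first failure is exponential with rate Σλ = 0.0002 + 0.000575 + 0.000201 + 0.000143 + 0.000148 + 0.000132 = 0.001399.
P(min > 540) = e^(−0.001399·540) = e^(−0.75546) ≈ 0.470.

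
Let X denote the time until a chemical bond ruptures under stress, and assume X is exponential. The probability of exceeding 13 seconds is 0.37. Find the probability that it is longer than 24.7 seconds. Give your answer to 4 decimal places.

0.1512

e^(−λ·13) = 0.37 ⇒ λ = −ln(0.37)/13 = 0.0764809.
P(X > 24.7) = e^(−0.0764809·24.7) = e^(−1.8891) ≈ 0.1512.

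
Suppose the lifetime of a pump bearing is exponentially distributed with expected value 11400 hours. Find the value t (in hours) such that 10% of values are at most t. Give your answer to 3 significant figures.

The rate is λ = 1/11400 = 0.0000877193 per hour.
Set 1 − e^(−λt) = 0.1, so t = −ln(0.9)/λ = 0.10536/0.0000877193 ≈ 1201.11 hours.

1200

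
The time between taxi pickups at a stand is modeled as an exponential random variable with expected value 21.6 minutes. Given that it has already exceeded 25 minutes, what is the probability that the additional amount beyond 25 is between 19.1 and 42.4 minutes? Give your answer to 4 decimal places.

0.2726

The rate is λ = 1/21.6 = 0.0462963 per minute.
Memoryless: the residual past 25 is again Exp(λ).
P(19.1 < residual < 42.4) = e^(−λ·19.1) − e^(−λ·42.4) = 0.41302 − 0.14044 ≈ 0.2726.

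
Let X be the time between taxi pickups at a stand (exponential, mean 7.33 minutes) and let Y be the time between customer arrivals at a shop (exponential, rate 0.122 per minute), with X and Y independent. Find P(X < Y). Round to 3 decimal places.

0.528

λ_1 = 1/7.33 = 0.136426, λ_2 = 0.122.
For independent exponentials, P(X < Y) = λ_1/(λ_1+λ_2) = 0.136426/0.258426 ≈ 0.528.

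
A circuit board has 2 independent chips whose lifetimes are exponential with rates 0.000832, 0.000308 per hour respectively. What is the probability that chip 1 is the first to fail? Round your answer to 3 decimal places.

0.730

The time to first failure is exponential with rate Σλ = 0.000832 + 0.000308 = 0.00114.
P(chip 1 first) = λ_1/Σλ = 0.000832/0.00114 ≈ 0.730.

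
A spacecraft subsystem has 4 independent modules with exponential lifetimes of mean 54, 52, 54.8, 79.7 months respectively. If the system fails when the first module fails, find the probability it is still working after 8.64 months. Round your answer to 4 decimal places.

The first failure time is exponential with rate Σλ_i = 1/54 + 1/52 + 1/54.8 + 1/79.7 = 0.0685445 per month.
P(min > 8.64) = e^(−0.0685445·8.64) = e^(−0.59222) ≈ 0.5531.

0.5531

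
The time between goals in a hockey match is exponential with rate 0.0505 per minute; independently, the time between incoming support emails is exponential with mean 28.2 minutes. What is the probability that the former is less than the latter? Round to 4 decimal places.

λ_1 = 0.0505, λ_2 = 1/28.2 = 0.035461.
For independent exponentials, P(the former < the latter) = λ_1/(λ_1+λ_2) = 0.0505/0.085961 ≈ 0.5875.

0.5875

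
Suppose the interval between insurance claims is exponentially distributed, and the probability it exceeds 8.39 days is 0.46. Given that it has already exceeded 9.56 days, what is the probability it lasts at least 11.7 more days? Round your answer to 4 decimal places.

0.3386

From e^(−λ·8.39) = 0.46, λ = −ln(0.46)/8.39 = 0.0925541.
Memoryless: P(X > 9.56+11.7 | X > 9.56) = P(X > 11.7) = e^(−0.0925541·11.7) ≈ 0.3386.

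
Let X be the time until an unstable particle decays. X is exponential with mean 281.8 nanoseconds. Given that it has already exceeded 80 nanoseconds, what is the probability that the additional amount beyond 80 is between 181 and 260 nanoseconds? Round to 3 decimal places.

The rate is λ = 1/281.8 = 0.00354862 per nanosecond.
Memoryless: the residual past 80 is again Exp(λ).
P(181 < residual < 260) = e^(−λ·181) − e^(−λ·260) = 0.52608 − 0.39747 ≈ 0.129.

0.129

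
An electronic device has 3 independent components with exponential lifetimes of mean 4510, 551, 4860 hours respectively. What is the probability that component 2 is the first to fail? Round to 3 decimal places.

Rates: λ_i = 1/mean_i → 0.000221729, 0.00181488, 0.000205761; Σλ = 0.00224237.
P(component 2 first) = λ_2/Σλ = 0.00181488/0.00224237 ≈ 0.809.

0.809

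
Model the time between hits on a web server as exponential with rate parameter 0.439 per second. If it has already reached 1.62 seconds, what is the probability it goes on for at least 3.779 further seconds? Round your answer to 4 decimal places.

P(X > s+t | X > s) = e^(−λ(s+t))/e^(−λs) = e^(−λt), independent of s = 1.62.
P(X > 3.779) = e^(−1.659) ≈ 0.1903.

0.1903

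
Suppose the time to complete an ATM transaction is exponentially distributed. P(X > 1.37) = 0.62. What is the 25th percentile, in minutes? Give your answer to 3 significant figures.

0.824

e^(−λ·1.37) = 0.62 ⇒ λ = −ln(0.62)/1.37 = 0.348931.
25th percentile: 1 − e^(−λt) = 0.25, t = −ln(0.75)/λ = 0.824466 minutes.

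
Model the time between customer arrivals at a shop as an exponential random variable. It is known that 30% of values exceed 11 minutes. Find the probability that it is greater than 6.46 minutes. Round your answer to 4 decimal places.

e^(−λ·11) = 0.30 ⇒ λ = −ln(0.30)/11 = 0.109452.
P(X > 6.46) = e^(−0.109452·6.46) = e^(−0.70706) ≈ 0.4931.

0.4931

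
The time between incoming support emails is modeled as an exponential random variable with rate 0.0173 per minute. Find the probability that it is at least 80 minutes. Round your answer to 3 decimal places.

P(X > 80) = e^(−λ·80) = e^(−1.384) ≈ 0.251.

0.251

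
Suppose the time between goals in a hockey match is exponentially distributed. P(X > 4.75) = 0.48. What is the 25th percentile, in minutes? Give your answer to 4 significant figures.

1.862

e^(−λ·4.75) = 0.48 ⇒ λ = −ln(0.48)/4.75 = 0.15452.
25th percentile: 1 − e^(−λt) = 0.25, t = −ln(0.75)/λ = 1.86178 minutes.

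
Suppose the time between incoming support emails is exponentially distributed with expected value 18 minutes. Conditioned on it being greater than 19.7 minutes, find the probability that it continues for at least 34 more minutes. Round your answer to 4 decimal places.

The rate is λ = 1/18 = 0.0555556 per minute.
The exponential is memoryless, so the remaining time is again Exp(λ): the condition X > 19.7 is irrelevant.
P(X > 34) = e^(−1.8889) ≈ 0.1512.

0.1512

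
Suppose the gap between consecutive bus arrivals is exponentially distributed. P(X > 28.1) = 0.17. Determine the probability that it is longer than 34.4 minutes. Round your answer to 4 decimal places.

e^(−λ·28.1) = 0.17 ⇒ λ = −ln(0.17)/28.1 = 0.063059.
P(X > 34.4) = e^(−0.063059·34.4) = e^(−2.1692) ≈ 0.1143.

0.1143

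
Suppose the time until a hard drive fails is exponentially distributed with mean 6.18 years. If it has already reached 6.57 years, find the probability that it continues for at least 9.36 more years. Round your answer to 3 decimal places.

0.220

The rate is λ = 1/6.18 = 0.161812 per year.
The exponential is memoryless, so the remaining time is again Exp(λ): the condition X > 6.57 is irrelevant.
P(X > 9.36) = e^(−1.5146) ≈ 0.220.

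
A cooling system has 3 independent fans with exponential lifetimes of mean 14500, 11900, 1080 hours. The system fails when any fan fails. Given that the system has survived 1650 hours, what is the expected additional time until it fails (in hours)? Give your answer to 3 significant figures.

First-failure rate Σλ = 1/14500 + 1/11900 + 1/1080 = 0.00107893.
By memorylessness the expected residual is 1/Σλ = 926.848 hours, regardless of the 1650 already elapsed.

927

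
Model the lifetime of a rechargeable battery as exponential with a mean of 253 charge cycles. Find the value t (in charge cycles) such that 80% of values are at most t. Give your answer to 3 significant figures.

407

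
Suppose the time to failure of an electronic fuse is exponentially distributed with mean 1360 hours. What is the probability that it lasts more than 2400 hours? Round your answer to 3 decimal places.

0.171

The rate is λ = 1/1360 = 0.000735294 per hour.
P(X > 2400) = e^(−λ·2400) = e^(−1.7647) ≈ 0.171.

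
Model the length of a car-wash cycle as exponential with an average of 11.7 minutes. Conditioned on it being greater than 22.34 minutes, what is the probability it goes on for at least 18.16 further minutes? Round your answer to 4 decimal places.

0.2118

The rate is λ = 1/11.7 = 0.0854701 per minute.
The exponential is memoryless, so the remaining time is again Exp(λ): the condition X > 22.34 is irrelevant.
P(X > 18.16) = e^(−1.5521) ≈ 0.2118.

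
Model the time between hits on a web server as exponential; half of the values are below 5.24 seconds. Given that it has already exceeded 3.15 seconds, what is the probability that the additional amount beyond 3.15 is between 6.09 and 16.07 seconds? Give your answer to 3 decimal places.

0.327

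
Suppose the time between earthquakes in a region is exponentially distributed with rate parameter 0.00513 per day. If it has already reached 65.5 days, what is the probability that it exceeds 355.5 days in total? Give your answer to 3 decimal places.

0.226

P(X > s+t | X > s) = e^(−λ(s+t))/e^(−λs) = e^(−λt), independent of s = 65.5.
P(X > 290) = e^(−1.4877) ≈ 0.226.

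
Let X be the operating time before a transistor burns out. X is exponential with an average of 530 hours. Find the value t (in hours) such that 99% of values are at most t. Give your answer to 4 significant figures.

2441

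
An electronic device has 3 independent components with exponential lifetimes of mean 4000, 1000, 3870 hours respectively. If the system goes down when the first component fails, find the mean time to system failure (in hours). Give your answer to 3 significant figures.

663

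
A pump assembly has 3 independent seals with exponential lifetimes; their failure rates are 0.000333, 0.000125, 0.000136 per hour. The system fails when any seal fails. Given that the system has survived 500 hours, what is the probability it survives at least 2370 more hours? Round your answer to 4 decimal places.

0.2447

Time to first failure ~ Exp(Σλ) with Σλ = 0.000594.
By memorylessness, P(T > 500+2370 | T > 500) = P(T > 2370) = e^(−0.000594·2370) ≈ 0.2447.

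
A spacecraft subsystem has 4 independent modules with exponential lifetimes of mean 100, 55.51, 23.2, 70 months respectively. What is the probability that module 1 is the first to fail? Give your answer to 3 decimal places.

0.117

Rates: λ_i = 1/mean_i → 0.01, 0.0180148, 0.0431034, 0.0142857; Σλ = 0.0854039.
P(module 1 first) = λ_1/Σλ = 0.01/0.0854039 ≈ 0.117.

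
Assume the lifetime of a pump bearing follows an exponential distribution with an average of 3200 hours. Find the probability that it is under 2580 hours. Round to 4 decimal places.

0.5535

The rate is λ = 1/3200 = 0.0003125 per hour.
P(X ≤ 2580) = 1 − e^(−λ·2580) = 1 − e^(−0.80625) ≈ 0.5535.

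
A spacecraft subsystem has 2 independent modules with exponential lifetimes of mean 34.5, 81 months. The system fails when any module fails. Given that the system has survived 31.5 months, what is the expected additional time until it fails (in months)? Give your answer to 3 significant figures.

24.2

First-failure rate Σλ = 1/34.5 + 1/81 = 0.0413312.
By memorylessness the expected residual is 1/Σλ = 24.1948 months, regardless of the 31.5 already elapsed.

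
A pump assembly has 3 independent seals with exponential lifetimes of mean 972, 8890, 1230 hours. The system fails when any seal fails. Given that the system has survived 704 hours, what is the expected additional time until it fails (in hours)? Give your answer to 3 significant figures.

512

First-failure rate Σλ = 1/972 + 1/8890 + 1/1230 = 0.0019543.
By memorylessness the expected residual is 1/Σλ = 511.692 hours, regardless of the 704 already elapsed.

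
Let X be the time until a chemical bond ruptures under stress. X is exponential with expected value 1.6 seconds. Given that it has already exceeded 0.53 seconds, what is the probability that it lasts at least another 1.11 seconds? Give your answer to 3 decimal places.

0.500

The rate is λ = 1/1.6 = 0.625 per second.
By the memoryless property, P(X > 0.53+1.11 | X > 0.53) = P(X > 1.11).
P(X > 1.11) = e^(−0.69375) ≈ 0.500.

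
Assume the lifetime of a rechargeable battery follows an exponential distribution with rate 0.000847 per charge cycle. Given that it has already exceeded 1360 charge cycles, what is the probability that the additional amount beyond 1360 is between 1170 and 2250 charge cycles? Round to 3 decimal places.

0.222

Memoryless: the residual past 1360 is again Exp(λ).
P(1170 < residual < 2250) = e^(−λ·1170) − e^(−λ·2250) = 0.37121 − 0.14871 ≈ 0.222.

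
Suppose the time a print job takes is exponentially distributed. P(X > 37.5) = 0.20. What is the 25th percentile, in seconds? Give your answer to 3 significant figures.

6.70

e^(−λ·37.5) = 0.20 ⇒ λ = −ln(0.20)/37.5 = 0.0429183.
25th percentile: 1 − e^(−λt) = 0.25, t = −ln(0.75)/λ = 6.70301 seconds.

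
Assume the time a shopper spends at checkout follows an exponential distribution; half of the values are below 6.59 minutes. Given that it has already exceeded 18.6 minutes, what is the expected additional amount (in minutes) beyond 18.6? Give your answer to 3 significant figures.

For an exponential, median = ln(2)/λ, so λ = ln 2 / 6.59 = 0.105182 per minute.
By memorylessness, the remaining amount past any threshold is again Exp(λ) with mean 1/λ = 9.50736 minutes.

9.51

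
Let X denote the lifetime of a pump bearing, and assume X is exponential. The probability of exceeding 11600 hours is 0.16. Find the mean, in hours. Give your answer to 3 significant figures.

6330

e^(−λ·11600) = 0.16 ⇒ λ = −ln(0.16)/11600 = 0.000157981.
Mean = 1/λ = 6329.87 hours.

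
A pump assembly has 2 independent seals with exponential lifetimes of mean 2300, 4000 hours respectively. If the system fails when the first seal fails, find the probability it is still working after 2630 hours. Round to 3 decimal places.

0.165

The first failure time is exponential with rate Σλ_i = 1/2300 + 1/4000 = 0.000684783 per hour.
P(min > 2630) = e^(−0.000684783·2630) = e^(−1.801) ≈ 0.165.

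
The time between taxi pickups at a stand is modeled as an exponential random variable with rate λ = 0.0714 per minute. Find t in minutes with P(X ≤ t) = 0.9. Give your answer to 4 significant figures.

32.25

Set 1 − e^(−λt) = 0.9, so t = −ln(0.1)/λ = 2.3026/0.0714 ≈ 32.2491 minutes.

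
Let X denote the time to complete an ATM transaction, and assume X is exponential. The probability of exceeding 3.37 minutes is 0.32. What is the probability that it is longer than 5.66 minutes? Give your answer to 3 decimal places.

0.148

e^(−λ·3.37) = 0.32 ⇒ λ = −ln(0.32)/3.37 = 0.338111.
P(X > 5.66) = e^(−0.338111·5.66) = e^(−1.9137) ≈ 0.148.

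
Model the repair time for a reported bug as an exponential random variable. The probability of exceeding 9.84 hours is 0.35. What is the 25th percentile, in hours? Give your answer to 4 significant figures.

2.696

e^(−λ·9.84) = 0.35 ⇒ λ = −ln(0.35)/9.84 = 0.106689.
25th percentile: 1 − e^(−λt) = 0.25, t = −ln(0.75)/λ = 2.69645 hours.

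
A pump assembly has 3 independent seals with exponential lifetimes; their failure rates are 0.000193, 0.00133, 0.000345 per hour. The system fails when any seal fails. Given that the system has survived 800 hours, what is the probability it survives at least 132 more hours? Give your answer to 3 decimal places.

0.781

Time to first failure ~ Exp(Σλ) with Σλ = 0.001868.
By memorylessness, P(T > 800+132 | T > 800) = P(T > 132) = e^(−0.001868·132) ≈ 0.781.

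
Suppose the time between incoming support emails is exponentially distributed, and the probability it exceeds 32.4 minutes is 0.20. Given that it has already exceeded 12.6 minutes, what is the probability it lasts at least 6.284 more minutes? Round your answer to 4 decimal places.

From e^(−λ·32.4) = 0.20, λ = −ln(0.20)/32.4 = 0.049674.
Memoryless: P(X > 12.6+6.284 | X > 12.6) = P(X > 6.284) = e^(−0.049674·6.284) ≈ 0.7319.

0.7319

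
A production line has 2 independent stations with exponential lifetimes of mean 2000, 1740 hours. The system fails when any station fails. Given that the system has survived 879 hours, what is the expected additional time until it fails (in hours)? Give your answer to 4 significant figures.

930.5

First-failure rate Σλ = 1/2000 + 1/1740 = 0.00107471.
By memorylessness the expected residual is 1/Σλ = 930.481 hours, regardless of the 879 already elapsed.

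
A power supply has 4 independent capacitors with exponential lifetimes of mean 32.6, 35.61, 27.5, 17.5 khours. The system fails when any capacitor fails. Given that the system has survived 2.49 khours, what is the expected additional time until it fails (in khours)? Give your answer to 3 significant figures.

First-failure rate Σλ = 1/32.6 + 1/35.61 + 1/27.5 + 1/17.5 = 0.152263.
By memorylessness the expected residual is 1/Σλ = 6.56757 khours, regardless of the 2.49 already elapsed.

6.57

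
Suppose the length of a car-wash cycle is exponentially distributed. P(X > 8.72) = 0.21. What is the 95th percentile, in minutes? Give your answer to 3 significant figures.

16.7

e^(−λ·8.72) = 0.21 ⇒ λ = −ln(0.21)/8.72 = 0.178973.
95th percentile: 1 − e^(−λt) = 0.95, t = −ln(0.05)/λ = 16.7384 minutes.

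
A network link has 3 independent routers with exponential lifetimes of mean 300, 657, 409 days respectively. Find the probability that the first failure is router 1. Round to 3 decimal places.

0.457

Rates: λ_i = 1/mean_i → 0.00333333, 0.00152207, 0.00244499; Σλ = 0.00730039.
P(router 1 first) = λ_1/Σλ = 0.00333333/0.00730039 ≈ 0.457.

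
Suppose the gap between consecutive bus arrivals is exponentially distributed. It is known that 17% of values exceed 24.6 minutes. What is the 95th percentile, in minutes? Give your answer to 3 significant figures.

41.6

e^(−λ·24.6) = 0.17 ⇒ λ = −ln(0.17)/24.6 = 0.0720308.
95th percentile: 1 − e^(−λt) = 0.95, t = −ln(0.05)/λ = 41.5896 minutes.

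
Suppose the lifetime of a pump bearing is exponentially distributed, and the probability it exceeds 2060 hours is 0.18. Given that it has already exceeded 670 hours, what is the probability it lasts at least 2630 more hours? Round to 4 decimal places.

0.1120

From e^(−λ·2060) = 0.18, λ = −ln(0.18)/2060 = 0.000832426.
Memoryless: P(X > 670+2630 | X > 670) = P(X > 2630) = e^(−0.000832426·2630) ≈ 0.1120.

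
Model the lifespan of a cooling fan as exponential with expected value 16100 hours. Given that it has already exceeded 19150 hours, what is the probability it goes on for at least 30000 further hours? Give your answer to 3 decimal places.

0.155

The rate is λ = 1/16100 = 0.0000621118 per hour.
The exponential is memoryless, so the remaining time is again Exp(λ): the condition X > 19150 is irrelevant.
P(X > 30000) = e^(−1.8634) ≈ 0.155.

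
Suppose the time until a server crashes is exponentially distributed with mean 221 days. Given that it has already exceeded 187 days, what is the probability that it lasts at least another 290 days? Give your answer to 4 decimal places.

The rate is λ = 1/221 = 0.00452489 per day.
P(X > s+t | X > s) = e^(−λ(s+t))/e^(−λs) = e^(−λt), independent of s = 187.
P(X > 290) = e^(−1.3122) ≈ 0.2692.

0.2692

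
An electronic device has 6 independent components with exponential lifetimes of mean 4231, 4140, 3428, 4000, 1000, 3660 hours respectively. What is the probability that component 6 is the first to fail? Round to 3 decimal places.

0.119

Rates: λ_i = 1/mean_i → 0.000236351, 0.000241546, 0.000291715, 0.00025, 0.001, 0.000273224; Σλ = 0.00229284.
P(component 6 first) = λ_6/Σλ = 0.000273224/0.00229284 ≈ 0.119.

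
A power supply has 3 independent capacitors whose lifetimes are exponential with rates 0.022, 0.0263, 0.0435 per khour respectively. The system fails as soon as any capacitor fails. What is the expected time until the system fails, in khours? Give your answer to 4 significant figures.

The time to first failure is exponential with rate Σλ = 0.022 + 0.0263 + 0.0435 = 0.0918.
E[min] = 1/Σλ = 1/0.0918 = 10.8932 khours.

10.89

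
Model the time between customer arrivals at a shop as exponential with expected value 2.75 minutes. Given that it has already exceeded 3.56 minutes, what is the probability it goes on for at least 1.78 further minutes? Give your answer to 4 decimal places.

0.5235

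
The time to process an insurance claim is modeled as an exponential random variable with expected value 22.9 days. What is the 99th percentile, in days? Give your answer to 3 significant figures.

The rate is λ = 1/22.9 = 0.0436681 per day.
Set 1 − e^(−λt) = 0.99, so t = −ln(0.01)/λ = 4.6052/0.0436681 ≈ 105.458 days.

105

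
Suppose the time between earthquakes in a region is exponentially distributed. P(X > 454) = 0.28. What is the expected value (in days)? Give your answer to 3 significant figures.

357

e^(−λ·454) = 0.28 ⇒ λ = −ln(0.28)/454 = 0.00280389.
Mean = 1/λ = 356.647 days.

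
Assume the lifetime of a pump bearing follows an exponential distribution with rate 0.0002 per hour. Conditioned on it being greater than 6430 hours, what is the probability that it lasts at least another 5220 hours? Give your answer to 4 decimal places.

By the memoryless property, P(X > 6430+5220 | X > 6430) = P(X > 5220).
P(X > 5220) = e^(−1.044) ≈ 0.3520.

0.3520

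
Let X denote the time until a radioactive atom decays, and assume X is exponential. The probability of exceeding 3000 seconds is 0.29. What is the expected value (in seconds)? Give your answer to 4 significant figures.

e^(−λ·3000) = 0.29 ⇒ λ = −ln(0.29)/3000 = 0.000412625.
Mean = 1/λ = 2423.51 seconds.

2424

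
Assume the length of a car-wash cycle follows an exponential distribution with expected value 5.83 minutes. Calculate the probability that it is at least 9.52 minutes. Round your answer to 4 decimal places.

0.1954

The rate is λ = 1/5.83 = 0.171527 per minute.
P(X > 9.52) = e^(−λ·9.52) = e^(−1.6329) ≈ 0.1954.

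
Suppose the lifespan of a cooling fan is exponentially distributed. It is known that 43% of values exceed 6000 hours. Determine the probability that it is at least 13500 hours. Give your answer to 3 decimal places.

0.150

e^(−λ·6000) = 0.43 ⇒ λ = −ln(0.43)/6000 = 0.000140662.
P(X > 13500) = e^(−0.000140662·13500) = e^(−1.8989) ≈ 0.150.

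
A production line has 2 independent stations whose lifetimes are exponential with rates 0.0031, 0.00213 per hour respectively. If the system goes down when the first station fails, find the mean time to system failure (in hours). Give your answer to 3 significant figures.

The time to first failure is exponential with rate Σλ = 0.0031 + 0.00213 = 0.00523.
E[min] = 1/Σλ = 1/0.00523 = 191.205 hours.

191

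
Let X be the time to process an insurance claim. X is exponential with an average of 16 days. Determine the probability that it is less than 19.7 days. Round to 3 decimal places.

0.708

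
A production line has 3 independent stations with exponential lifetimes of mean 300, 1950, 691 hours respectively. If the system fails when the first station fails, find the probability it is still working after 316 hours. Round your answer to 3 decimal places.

0.188

The first failure time is exponential with rate Σλ_i = 1/300 + 1/1950 + 1/691 = 0.00529333 per hour.
P(min > 316) = e^(−0.00529333·316) = e^(−1.6727) ≈ 0.188.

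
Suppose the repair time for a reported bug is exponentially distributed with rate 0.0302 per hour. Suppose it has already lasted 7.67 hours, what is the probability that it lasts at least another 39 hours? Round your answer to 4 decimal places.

0.3080

P(X > s+t | X > s) = e^(−λ(s+t))/e^(−λs) = e^(−λt), independent of s = 7.67.
P(X > 39) = e^(−1.1778) ≈ 0.3080.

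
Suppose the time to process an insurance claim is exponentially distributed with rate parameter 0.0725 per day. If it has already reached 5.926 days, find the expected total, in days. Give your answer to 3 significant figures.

19.7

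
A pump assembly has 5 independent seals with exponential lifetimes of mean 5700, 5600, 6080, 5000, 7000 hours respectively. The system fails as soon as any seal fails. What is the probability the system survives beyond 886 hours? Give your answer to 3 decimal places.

0.466

The first failure time is exponential with rate Σλ_i = 1/5700 + 1/5600 + 1/6080 + 1/5000 + 1/7000 = 0.000861341 per hour.
P(min > 886) = e^(−0.000861341·886) = e^(−0.76315) ≈ 0.466.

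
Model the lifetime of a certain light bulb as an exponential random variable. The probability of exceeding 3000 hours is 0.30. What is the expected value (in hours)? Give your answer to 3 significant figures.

2490

e^(−λ·3000) = 0.30 ⇒ λ = −ln(0.30)/3000 = 0.000401324.
Mean = 1/λ = 2491.75 hours.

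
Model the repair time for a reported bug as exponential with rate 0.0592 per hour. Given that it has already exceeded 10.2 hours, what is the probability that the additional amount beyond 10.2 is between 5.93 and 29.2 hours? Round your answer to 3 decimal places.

Memoryless: the residual past 10.2 is again Exp(λ).
P(5.93 < residual < 29.2) = e^(−λ·5.93) − e^(−λ·29.2) = 0.70394 − 0.17753 ≈ 0.526.

0.526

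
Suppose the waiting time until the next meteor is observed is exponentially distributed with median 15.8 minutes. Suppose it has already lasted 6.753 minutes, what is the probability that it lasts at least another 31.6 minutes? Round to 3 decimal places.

0.250

For an exponential, median = ln(2)/λ, so λ = ln 2 / 15.8 = 0.0438701 per minute.
By the memoryless property, P(X > 6.753+31.6 | X > 6.753) = P(X > 31.6).
P(X > 31.6) = e^(−1.3863) ≈ 0.250.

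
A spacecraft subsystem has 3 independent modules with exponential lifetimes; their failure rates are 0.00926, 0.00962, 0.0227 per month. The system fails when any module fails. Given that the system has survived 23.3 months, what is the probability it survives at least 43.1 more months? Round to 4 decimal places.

Time to first failure ~ Exp(Σλ) with Σλ = 0.04158.
By memorylessness, P(T > 23.3+43.1 | T > 23.3) = P(T > 43.1) = e^(−0.04158·43.1) ≈ 0.1666.

0.1666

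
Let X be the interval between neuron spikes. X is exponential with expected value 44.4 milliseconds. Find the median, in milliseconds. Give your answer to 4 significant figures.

30.78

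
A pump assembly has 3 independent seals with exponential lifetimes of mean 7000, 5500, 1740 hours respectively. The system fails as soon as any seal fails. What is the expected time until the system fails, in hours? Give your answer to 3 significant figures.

1110

The first failure time is exponential with rate Σλ_i = 1/7000 + 1/5500 + 1/1740 = 0.000899388 per hour.
E[min] = 1/Σλ = 1/0.000899388 = 1111.87 hours.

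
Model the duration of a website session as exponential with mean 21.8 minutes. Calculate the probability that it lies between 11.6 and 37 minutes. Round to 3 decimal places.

The rate is λ = 1/21.8 = 0.0458716 per minute.
P(11.6 < X < 37) = e^(−λ·11.6) − e^(−λ·37) = 0.58736 − 0.18319 ≈ 0.404.

0.404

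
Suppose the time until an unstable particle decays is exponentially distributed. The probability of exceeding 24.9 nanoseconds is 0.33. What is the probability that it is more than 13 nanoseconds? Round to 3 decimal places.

0.561

e^(−λ·24.9) = 0.33 ⇒ λ = −ln(0.33)/24.9 = 0.0445246.
P(X > 13) = e^(−0.0445246·13) = e^(−0.57882) ≈ 0.561.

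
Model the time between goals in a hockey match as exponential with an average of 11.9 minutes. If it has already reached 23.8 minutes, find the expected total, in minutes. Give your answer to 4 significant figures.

35.70

The rate is λ = 1/11.9 = 0.0840336 per minute.
By memorylessness, E[X | X > 23.8] = 23.8 + 1/λ = 23.8 + 11.9 = 35.7 minutes.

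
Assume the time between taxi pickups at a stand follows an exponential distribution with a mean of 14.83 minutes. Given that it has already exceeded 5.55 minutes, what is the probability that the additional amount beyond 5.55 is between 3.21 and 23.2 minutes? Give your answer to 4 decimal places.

0.5962

The rate is λ = 1/14.83 = 0.0674309 per minute.
Memoryless: the residual past 5.55 is again Exp(λ).
P(3.21 < residual < 23.2) = e^(−λ·3.21) − e^(−λ·23.2) = 0.80537 − 0.20921 ≈ 0.5962.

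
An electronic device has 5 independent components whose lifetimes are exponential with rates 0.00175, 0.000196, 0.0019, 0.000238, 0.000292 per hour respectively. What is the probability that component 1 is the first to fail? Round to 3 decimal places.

0.400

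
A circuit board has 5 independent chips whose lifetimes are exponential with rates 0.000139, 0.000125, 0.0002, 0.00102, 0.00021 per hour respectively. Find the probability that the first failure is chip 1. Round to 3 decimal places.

0.082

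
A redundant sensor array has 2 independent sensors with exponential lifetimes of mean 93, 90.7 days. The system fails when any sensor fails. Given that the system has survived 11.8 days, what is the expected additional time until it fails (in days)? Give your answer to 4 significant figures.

First-failure rate Σλ = 1/93 + 1/90.7 = 0.021778.
By memorylessness the expected residual is 1/Σλ = 45.9178 days, regardless of the 11.8 already elapsed.

45.92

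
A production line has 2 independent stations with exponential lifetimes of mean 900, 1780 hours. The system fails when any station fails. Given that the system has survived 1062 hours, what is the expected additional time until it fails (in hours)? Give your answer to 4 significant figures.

First-failure rate Σλ = 1/900 + 1/1780 = 0.00167291.
By memorylessness the expected residual is 1/Σλ = 597.761 hours, regardless of the 1062 already elapsed.

597.8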